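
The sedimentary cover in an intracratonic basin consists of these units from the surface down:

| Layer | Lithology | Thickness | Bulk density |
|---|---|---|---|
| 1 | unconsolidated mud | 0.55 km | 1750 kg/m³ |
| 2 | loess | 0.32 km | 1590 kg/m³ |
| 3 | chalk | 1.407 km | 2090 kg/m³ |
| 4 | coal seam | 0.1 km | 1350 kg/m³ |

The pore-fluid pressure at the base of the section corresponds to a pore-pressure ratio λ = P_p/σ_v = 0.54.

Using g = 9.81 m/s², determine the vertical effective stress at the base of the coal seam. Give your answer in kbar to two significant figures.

0.21 kbar

Overburden (lithostatic) stress σ_v:
unconsolidated mud: 1750 kg/m³ × 9.81 m/s² × 550 m = 9.442×10^6 Pa = 9.442 MPa
loess: 1590 kg/m³ × 9.81 m/s² × 320 m = 4.991×10^6 Pa = 4.991 MPa
chalk: 2090 kg/m³ × 9.81 m/s² × 1407 m = 2.885×10^7 Pa = 28.85 MPa
coal seam: 1350 kg/m³ × 9.81 m/s² × 100 m = 1.324×10^6 Pa = 1.324 MPa
Total = 9.442 + 4.991 + 28.85 + 1.324 = 44.605 MPa
Pore pressure P_p = λ·σ_v = 0.54 × 44.61 MPa = 24.09 MPa
Effective stress σ' = σ_v − P_p = 44.61 − 24.09 = 20.518 MPa = 0.20518 kbar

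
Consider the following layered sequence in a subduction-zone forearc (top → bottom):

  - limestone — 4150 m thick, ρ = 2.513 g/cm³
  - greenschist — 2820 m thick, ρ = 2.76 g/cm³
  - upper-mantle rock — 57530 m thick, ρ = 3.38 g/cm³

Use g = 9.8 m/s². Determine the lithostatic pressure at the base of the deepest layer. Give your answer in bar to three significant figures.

20800 bar

limestone: 2513 kg/m³ × 9.8 m/s² × 4150 m = 1.022×10^8 Pa = 1022 bar
greenschist: 2760 kg/m³ × 9.8 m/s² × 2820 m = 7.628×10^7 Pa = 762.8 bar
upper-mantle rock: 3380 kg/m³ × 9.8 m/s² × 57530 m = 1.906×10^9 Pa = 19056 bar
Total = 1022 + 762.8 + 19056 = 20841 bar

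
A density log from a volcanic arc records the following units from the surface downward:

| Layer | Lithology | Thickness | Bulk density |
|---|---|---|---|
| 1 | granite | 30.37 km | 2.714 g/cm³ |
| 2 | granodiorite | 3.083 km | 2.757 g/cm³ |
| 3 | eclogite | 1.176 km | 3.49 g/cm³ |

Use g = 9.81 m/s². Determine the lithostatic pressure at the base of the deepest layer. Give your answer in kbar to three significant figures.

9.32 kbar

granite: 2714 kg/m³ × 9.81 m/s² × 30370 m = 8.086×10^8 Pa = 8.086 kbar
granodiorite: 2757 kg/m³ × 9.81 m/s² × 3083 m = 8.338×10^7 Pa = 0.8338 kbar
eclogite: 3490 kg/m³ × 9.81 m/s² × 1176 m = 4.026×10^7 Pa = 0.4026 kbar
Total = 8.086 + 0.8338 + 0.4026 = 9.3223 kbar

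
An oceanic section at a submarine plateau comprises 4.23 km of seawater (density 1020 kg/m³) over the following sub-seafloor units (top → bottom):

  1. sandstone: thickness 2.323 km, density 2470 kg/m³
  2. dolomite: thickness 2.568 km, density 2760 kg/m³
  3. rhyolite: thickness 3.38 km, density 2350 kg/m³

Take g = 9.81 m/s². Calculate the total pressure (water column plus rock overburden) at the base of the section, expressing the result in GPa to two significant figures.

seawater: 1020 kg/m³ × 9.81 m/s² × 4230 m = 4.233×10^7 Pa = 0.04233 GPa
sandstone: 2470 kg/m³ × 9.81 m/s² × 2323 m = 5.629×10^7 Pa = 0.05629 GPa
dolomite: 2760 kg/m³ × 9.81 m/s² × 2568 m = 6.953×10^7 Pa = 0.06953 GPa
rhyolite: 2350 kg/m³ × 9.81 m/s² × 3380 m = 7.792×10^7 Pa = 0.07792 GPa
Total = 0.04233 + 0.05629 + 0.06953 + 0.07792 = 0.24607 GPa

0.25 GPa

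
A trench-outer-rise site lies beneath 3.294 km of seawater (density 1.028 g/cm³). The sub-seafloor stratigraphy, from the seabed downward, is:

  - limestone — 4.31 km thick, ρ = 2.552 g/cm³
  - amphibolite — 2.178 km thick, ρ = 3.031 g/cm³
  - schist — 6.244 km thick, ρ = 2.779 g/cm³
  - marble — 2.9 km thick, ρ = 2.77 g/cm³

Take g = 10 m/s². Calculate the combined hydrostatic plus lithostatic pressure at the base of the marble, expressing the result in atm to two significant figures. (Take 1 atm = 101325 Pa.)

4600 atm

seawater: 1028 kg/m³ × 10 m/s² × 3294 m = 3.386×10^7 Pa = 334.2 atm
limestone: 2552 kg/m³ × 10 m/s² × 4310 m = 1.100×10^8 Pa = 1086 atm
amphibolite: 3031 kg/m³ × 10 m/s² × 2178 m = 6.602×10^7 Pa = 651.5 atm
schist: 2779 kg/m³ × 10 m/s² × 6244 m = 1.735×10^8 Pa = 1713 atm
marble: 2770 kg/m³ × 10 m/s² × 2900 m = 8.033×10^7 Pa = 792.8 atm
Total = 334.2 + 1086 + 651.5 + 1713 + 792.8 = 4576.6 atm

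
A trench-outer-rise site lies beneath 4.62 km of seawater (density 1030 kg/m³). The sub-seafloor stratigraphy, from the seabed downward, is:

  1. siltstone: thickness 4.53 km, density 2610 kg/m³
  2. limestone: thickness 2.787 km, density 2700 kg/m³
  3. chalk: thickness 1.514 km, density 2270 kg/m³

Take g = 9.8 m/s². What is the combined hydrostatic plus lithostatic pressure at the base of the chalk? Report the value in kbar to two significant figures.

2.7 kbar

seawater: 1030 kg/m³ × 9.8 m/s² × 4620 m = 4.663×10^7 Pa = 0.4663 kbar
siltstone: 2610 kg/m³ × 9.8 m/s² × 4530 m = 1.159×10^8 Pa = 1.159 kbar
limestone: 2700 kg/m³ × 9.8 m/s² × 2787 m = 7.374×10^7 Pa = 0.7374 kbar
chalk: 2270 kg/m³ × 9.8 m/s² × 1514 m = 3.368×10^7 Pa = 0.3368 kbar
Total = 0.4663 + 1.159 + 0.7374 + 0.3368 = 2.6993 kbar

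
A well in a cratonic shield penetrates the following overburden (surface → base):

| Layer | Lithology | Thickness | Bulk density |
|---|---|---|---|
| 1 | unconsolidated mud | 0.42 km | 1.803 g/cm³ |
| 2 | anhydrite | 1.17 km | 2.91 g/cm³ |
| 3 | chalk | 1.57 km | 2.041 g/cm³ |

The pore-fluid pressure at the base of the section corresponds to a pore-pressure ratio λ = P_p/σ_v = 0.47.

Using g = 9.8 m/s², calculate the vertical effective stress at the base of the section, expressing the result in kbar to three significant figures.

Overburden (lithostatic) stress σ_v:
unconsolidated mud: 1803 kg/m³ × 9.8 m/s² × 420 m = 7.421×10^6 Pa = 7.421 MPa
anhydrite: 2910 kg/m³ × 9.8 m/s² × 1170 m = 3.337×10^7 Pa = 33.37 MPa
chalk: 2041 kg/m³ × 9.8 m/s² × 1570 m = 3.140×10^7 Pa = 31.40 MPa
Total = 7.421 + 33.37 + 31.40 = 72.190 MPa
Pore pressure P_p = λ·σ_v = 0.47 × 72.19 MPa = 33.93 MPa
Effective stress σ' = σ_v − P_p = 72.19 − 33.93 = 38.261 MPa = 0.38261 kbar

0.383 kbar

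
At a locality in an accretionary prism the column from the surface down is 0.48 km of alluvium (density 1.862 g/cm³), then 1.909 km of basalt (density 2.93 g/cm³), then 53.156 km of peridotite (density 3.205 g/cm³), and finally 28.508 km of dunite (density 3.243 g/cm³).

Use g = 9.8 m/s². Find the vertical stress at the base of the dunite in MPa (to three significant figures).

alluvium: 1862 kg/m³ × 9.8 m/s² × 480 m = 8.759×10^6 Pa = 8.759 MPa
basalt: 2930 kg/m³ × 9.8 m/s² × 1909 m = 5.482×10^7 Pa = 54.82 MPa
peridotite: 3205 kg/m³ × 9.8 m/s² × 53156 m = 1.670×10^9 Pa = 1670 MPa
dunite: 3243 kg/m³ × 9.8 m/s² × 28508 m = 9.060×10^8 Pa = 906.0 MPa
Total = 8.759 + 54.82 + 1670 + 906.0 = 2639.2 MPa

2640 MPa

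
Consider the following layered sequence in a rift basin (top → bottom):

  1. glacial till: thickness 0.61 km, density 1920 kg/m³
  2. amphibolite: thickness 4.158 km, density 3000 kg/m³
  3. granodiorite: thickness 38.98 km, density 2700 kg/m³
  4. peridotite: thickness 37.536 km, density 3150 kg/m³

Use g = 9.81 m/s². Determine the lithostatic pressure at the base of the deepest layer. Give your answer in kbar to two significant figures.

glacial till: 1920 kg/m³ × 9.81 m/s² × 610 m = 1.149×10^7 Pa = 0.1149 kbar
amphibolite: 3000 kg/m³ × 9.81 m/s² × 4158 m = 1.224×10^8 Pa = 1.224 kbar
granodiorite: 2700 kg/m³ × 9.81 m/s² × 38980 m = 1.032×10^9 Pa = 10.32 kbar
peridotite: 3150 kg/m³ × 9.81 m/s² × 37536 m = 1.160×10^9 Pa = 11.60 kbar
Total = 0.1149 + 1.224 + 10.32 + 11.60 = 23.262 kbar

23 kbar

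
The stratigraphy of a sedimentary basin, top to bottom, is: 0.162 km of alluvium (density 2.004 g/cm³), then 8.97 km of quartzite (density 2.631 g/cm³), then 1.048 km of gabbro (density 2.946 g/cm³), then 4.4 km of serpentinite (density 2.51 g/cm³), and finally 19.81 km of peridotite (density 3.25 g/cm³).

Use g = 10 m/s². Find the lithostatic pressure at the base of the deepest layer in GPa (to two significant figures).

1.0 GPa

alluvium: 2004 kg/m³ × 10 m/s² × 162 m = 3.246×10^6 Pa = 3.246×10^-3 GPa
quartzite: 2631 kg/m³ × 10 m/s² × 8970 m = 2.360×10^8 Pa = 0.2360 GPa
gabbro: 2946 kg/m³ × 10 m/s² × 1048 m = 3.087×10^7 Pa = 0.03087 GPa
serpentinite: 2510 kg/m³ × 10 m/s² × 4400 m = 1.104×10^8 Pa = 0.1104 GPa
peridotite: 3250 kg/m³ × 10 m/s² × 19810 m = 6.438×10^8 Pa = 0.6438 GPa
Total = 3.246×10^-3 + 0.2360 + 0.03087 + 0.1104 + 0.6438 = 1.0244 GPa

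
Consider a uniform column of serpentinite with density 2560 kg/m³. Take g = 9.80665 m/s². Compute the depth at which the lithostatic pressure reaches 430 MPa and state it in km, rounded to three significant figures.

17.1 km

h = P/(ρg) = 430 MPa / (2560 kg/m³ × 9.80665 m/s²) = 4.300×10^8 Pa / 25105 Pa/m = 17128 m
= 17.128 km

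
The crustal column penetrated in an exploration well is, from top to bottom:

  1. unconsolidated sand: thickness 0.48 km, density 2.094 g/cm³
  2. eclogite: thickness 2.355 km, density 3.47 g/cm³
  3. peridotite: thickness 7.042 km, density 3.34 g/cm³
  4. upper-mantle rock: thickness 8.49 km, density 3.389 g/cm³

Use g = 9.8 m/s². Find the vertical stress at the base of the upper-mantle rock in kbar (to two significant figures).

6.0 kbar

unconsolidated sand: 2094 kg/m³ × 9.8 m/s² × 480 m = 9.850×10^6 Pa = 0.09850 kbar
eclogite: 3470 kg/m³ × 9.8 m/s² × 2355 m = 8.008×10^7 Pa = 0.8008 kbar
peridotite: 3340 kg/m³ × 9.8 m/s² × 7042 m = 2.305×10^8 Pa = 2.305 kbar
upper-mantle rock: 3389 kg/m³ × 9.8 m/s² × 8490 m = 2.820×10^8 Pa = 2.820 kbar
Total = 0.09850 + 0.8008 + 2.305 + 2.820 = 6.0240 kbar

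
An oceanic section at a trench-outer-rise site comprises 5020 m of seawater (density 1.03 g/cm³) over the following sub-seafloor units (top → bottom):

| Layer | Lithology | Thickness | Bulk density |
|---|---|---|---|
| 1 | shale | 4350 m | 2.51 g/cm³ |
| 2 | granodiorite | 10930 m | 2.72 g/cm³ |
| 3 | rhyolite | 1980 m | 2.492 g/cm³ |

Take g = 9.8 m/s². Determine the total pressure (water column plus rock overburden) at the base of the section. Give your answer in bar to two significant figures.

seawater: 1030 kg/m³ × 9.8 m/s² × 5020 m = 5.067×10^7 Pa = 506.7 bar
shale: 2510 kg/m³ × 9.8 m/s² × 4350 m = 1.070×10^8 Pa = 1070 bar
granodiorite: 2720 kg/m³ × 9.8 m/s² × 10930 m = 2.914×10^8 Pa = 2914 bar
rhyolite: 2492 kg/m³ × 9.8 m/s² × 1980 m = 4.835×10^7 Pa = 483.5 bar
Total = 506.7 + 1070 + 2914 + 483.5 = 4973.8 bar

5000 bar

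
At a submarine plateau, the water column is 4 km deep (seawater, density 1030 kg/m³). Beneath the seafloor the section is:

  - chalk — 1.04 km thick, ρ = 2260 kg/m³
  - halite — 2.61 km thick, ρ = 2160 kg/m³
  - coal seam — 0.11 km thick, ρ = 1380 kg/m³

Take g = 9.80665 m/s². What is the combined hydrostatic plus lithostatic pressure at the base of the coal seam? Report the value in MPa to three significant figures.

seawater: 1030 kg/m³ × 9.80665 m/s² × 4000 m = 4.040×10^7 Pa = 40.40 MPa
chalk: 2260 kg/m³ × 9.80665 m/s² × 1040 m = 2.305×10^7 Pa = 23.05 MPa
halite: 2160 kg/m³ × 9.80665 m/s² × 2610 m = 5.529×10^7 Pa = 55.29 MPa
coal seam: 1380 kg/m³ × 9.80665 m/s² × 110 m = 1.489×10^6 Pa = 1.489 MPa
Total = 40.40 + 23.05 + 55.29 + 1.489 = 120.23 MPa

120 MPa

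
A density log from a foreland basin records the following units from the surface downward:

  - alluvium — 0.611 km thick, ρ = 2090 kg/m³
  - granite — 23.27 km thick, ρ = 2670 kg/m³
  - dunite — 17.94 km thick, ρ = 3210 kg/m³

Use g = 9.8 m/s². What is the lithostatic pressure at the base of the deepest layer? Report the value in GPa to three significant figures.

alluvium: 2090 kg/m³ × 9.8 m/s² × 611 m = 1.251×10^7 Pa = 0.01251 GPa
granite: 2670 kg/m³ × 9.8 m/s² × 23270 m = 6.089×10^8 Pa = 0.6089 GPa
dunite: 3210 kg/m³ × 9.8 m/s² × 17940 m = 5.644×10^8 Pa = 0.5644 GPa
Total = 0.01251 + 0.6089 + 0.5644 = 1.1858 GPa

1.19 GPa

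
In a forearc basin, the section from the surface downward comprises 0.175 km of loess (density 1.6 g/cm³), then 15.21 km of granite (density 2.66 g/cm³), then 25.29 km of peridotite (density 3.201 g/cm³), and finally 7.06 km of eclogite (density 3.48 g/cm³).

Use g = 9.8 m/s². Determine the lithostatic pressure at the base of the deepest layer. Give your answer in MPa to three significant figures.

loess: 1600 kg/m³ × 9.8 m/s² × 175 m = 2.744×10^6 Pa = 2.744 MPa
granite: 2660 kg/m³ × 9.8 m/s² × 15210 m = 3.965×10^8 Pa = 396.5 MPa
peridotite: 3201 kg/m³ × 9.8 m/s² × 25290 m = 7.933×10^8 Pa = 793.3 MPa
eclogite: 3480 kg/m³ × 9.8 m/s² × 7060 m = 2.408×10^8 Pa = 240.8 MPa
Total = 2.744 + 396.5 + 793.3 + 240.8 = 1433.4 MPa

1430 MPa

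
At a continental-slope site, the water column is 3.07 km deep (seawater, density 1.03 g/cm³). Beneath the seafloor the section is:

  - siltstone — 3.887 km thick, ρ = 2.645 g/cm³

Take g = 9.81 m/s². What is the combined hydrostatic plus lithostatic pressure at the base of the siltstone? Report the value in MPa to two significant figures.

130 MPa

seawater: 1030 kg/m³ × 9.81 m/s² × 3070 m = 3.102×10^7 Pa = 31.02 MPa
siltstone: 2645 kg/m³ × 9.81 m/s² × 3887 m = 1.009×10^8 Pa = 100.9 MPa
Total = 31.02 + 100.9 = 131.88 MPa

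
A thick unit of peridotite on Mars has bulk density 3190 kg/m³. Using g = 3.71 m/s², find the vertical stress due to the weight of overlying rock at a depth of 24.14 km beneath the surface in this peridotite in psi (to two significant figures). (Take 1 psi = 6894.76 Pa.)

41000 psi

peridotite: 3190 kg/m³ × 3.71 m/s² × 24140 m = 2.857×10^8 Pa = 41436 psi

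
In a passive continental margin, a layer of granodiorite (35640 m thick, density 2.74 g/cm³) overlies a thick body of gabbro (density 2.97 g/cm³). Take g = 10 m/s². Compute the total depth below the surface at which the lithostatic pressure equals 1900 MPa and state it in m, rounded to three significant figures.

Pressure at base of upper layers: 2740×10×35640 = 9.765×10^8 Pa = 976.5 MPa
Remaining pressure to be supplied by gabbro: 1.900×10^9 − 9.765×10^8 = 9.235×10^8 Pa
Additional depth in gabbro = 9.235×10^8 Pa / (2970 kg/m³ × 10 m/s²) = 31093 m
Total depth = 35640 m + 31093 m = 66733 m

66700 m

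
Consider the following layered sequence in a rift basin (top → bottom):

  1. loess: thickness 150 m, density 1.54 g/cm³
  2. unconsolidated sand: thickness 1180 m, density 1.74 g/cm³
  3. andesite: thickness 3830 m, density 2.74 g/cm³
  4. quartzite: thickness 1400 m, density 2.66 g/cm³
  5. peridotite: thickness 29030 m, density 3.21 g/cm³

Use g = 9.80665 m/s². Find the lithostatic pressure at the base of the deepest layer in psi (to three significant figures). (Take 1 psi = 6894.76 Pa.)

loess: 1540 kg/m³ × 9.80665 m/s² × 150 m = 2.265×10^6 Pa = 328.6 psi
unconsolidated sand: 1740 kg/m³ × 9.80665 m/s² × 1180 m = 2.014×10^7 Pa = 2920 psi
andesite: 2740 kg/m³ × 9.80665 m/s² × 3830 m = 1.029×10^8 Pa = 14926 psi
quartzite: 2660 kg/m³ × 9.80665 m/s² × 1400 m = 3.652×10^7 Pa = 5297 psi
peridotite: 3210 kg/m³ × 9.80665 m/s² × 29030 m = 9.138×10^8 Pa = 1.325×10^5 psi
Total = 328.6 + 2920 + 14926 + 5297 + 1.325×10^5 = 1.5601×10^5 psi

156000 psi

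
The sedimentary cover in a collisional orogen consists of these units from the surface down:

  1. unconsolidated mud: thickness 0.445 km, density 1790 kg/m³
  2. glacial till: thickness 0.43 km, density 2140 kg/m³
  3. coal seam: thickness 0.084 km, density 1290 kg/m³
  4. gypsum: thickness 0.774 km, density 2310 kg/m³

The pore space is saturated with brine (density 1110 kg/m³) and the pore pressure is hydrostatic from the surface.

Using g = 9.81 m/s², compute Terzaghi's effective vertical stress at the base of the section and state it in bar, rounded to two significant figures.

Overburden (lithostatic) stress σ_v:
unconsolidated mud: 1790 kg/m³ × 9.81 m/s² × 445 m = 7.814×10^6 Pa = 7.814 MPa
glacial till: 2140 kg/m³ × 9.81 m/s² × 430 m = 9.027×10^6 Pa = 9.027 MPa
coal seam: 1290 kg/m³ × 9.81 m/s² × 84 m = 1.063×10^6 Pa = 1.063 MPa
gypsum: 2310 kg/m³ × 9.81 m/s² × 774 m = 1.754×10^7 Pa = 17.54 MPa
Total = 7.814 + 9.027 + 1.063 + 17.54 = 35.444 MPa
Pore pressure P_p = 1110 kg/m³ × 9.81 m/s² × 1733 m = 1.887×10^7 Pa = 18.87 MPa
Effective stress σ' = σ_v − P_p = 35.44 − 18.87 = 16.573 MPa = 165.73 bar

170 bar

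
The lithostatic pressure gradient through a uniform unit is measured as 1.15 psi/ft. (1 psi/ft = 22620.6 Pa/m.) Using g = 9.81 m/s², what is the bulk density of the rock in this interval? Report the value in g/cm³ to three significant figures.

ρ = (dP/dz)/g = 1.15 psi/ft / 9.81 m/s² = 26014 Pa/m / 9.81 m/s² = 2651.8 kg/m³
= 2.652 g/cm³

2.65 g/cm³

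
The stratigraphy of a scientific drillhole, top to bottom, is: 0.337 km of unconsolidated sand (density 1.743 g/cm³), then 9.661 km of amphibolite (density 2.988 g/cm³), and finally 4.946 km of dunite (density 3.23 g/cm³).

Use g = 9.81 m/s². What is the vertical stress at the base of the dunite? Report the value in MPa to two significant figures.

unconsolidated sand: 1743 kg/m³ × 9.81 m/s² × 337 m = 5.762×10^6 Pa = 5.762 MPa
amphibolite: 2988 kg/m³ × 9.81 m/s² × 9661 m = 2.832×10^8 Pa = 283.2 MPa
dunite: 3230 kg/m³ × 9.81 m/s² × 4946 m = 1.567×10^8 Pa = 156.7 MPa
Total = 5.762 + 283.2 + 156.7 = 445.67 MPa

450 MPa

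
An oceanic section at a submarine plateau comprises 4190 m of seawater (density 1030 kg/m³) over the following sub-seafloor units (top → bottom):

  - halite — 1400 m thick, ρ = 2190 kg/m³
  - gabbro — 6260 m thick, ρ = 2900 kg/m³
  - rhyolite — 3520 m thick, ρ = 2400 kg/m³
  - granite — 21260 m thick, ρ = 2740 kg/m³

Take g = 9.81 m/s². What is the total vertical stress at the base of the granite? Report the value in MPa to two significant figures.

900 MPa

seawater: 1030 kg/m³ × 9.81 m/s² × 4190 m = 4.234×10^7 Pa = 42.34 MPa
halite: 2190 kg/m³ × 9.81 m/s² × 1400 m = 3.008×10^7 Pa = 30.08 MPa
gabbro: 2900 kg/m³ × 9.81 m/s² × 6260 m = 1.781×10^8 Pa = 178.1 MPa
rhyolite: 2400 kg/m³ × 9.81 m/s² × 3520 m = 8.287×10^7 Pa = 82.87 MPa
granite: 2740 kg/m³ × 9.81 m/s² × 21260 m = 5.715×10^8 Pa = 571.5 MPa
Total = 42.34 + 30.08 + 178.1 + 82.87 + 571.5 = 904.84 MPa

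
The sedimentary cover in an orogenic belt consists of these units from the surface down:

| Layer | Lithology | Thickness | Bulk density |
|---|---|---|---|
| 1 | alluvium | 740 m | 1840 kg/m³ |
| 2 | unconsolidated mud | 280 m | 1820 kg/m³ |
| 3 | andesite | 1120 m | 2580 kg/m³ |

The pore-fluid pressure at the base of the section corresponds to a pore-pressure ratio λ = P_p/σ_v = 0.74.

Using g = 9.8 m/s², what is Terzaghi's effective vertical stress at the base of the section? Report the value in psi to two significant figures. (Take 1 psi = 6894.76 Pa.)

Overburden (lithostatic) stress σ_v:
alluvium: 1840 kg/m³ × 9.8 m/s² × 740 m = 1.334×10^7 Pa = 13.34 MPa
unconsolidated mud: 1820 kg/m³ × 9.8 m/s² × 280 m = 4.994×10^6 Pa = 4.994 MPa
andesite: 2580 kg/m³ × 9.8 m/s² × 1120 m = 2.832×10^7 Pa = 28.32 MPa
Total = 13.34 + 4.994 + 28.32 = 46.656 MPa
Pore pressure P_p = λ·σ_v = 0.74 × 46.66 MPa = 34.53 MPa
Effective stress σ' = σ_v − P_p = 46.66 − 34.53 = 12.131 MPa = 1759.4 psi

1800 psi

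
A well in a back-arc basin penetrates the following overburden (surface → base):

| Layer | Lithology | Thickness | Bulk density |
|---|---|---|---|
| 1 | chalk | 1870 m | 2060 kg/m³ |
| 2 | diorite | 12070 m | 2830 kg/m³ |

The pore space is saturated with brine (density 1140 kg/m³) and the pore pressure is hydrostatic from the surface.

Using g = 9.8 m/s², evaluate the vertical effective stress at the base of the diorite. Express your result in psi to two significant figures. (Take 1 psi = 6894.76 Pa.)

Overburden (lithostatic) stress σ_v:
chalk: 2060 kg/m³ × 9.8 m/s² × 1870 m = 3.775×10^7 Pa = 37.75 MPa
diorite: 2830 kg/m³ × 9.8 m/s² × 12070 m = 3.347×10^8 Pa = 334.7 MPa
Total = 37.75 + 334.7 = 372.50 MPa
Pore pressure P_p = 1140 kg/m³ × 9.8 m/s² × 13940 m = 1.557×10^8 Pa = 155.7 MPa
Effective stress σ' = σ_v − P_p = 372.5 − 155.7 = 216.76 MPa = 31439 psi

31000 psi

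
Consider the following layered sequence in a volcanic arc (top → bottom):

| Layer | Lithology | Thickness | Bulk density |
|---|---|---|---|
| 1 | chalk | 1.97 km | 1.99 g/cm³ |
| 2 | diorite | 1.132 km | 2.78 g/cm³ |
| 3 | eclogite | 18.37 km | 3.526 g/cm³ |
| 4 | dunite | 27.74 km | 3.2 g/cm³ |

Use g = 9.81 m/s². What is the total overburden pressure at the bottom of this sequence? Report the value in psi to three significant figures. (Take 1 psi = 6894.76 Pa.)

229000 psi

chalk: 1990 kg/m³ × 9.81 m/s² × 1970 m = 3.846×10^7 Pa = 5578 psi
diorite: 2780 kg/m³ × 9.81 m/s² × 1132 m = 3.087×10^7 Pa = 4478 psi
eclogite: 3526 kg/m³ × 9.81 m/s² × 18370 m = 6.354×10^8 Pa = 92160 psi
dunite: 3200 kg/m³ × 9.81 m/s² × 27740 m = 8.708×10^8 Pa = 1.263×10^5 psi
Total = 5578 + 4478 + 92160 + 1.263×10^5 = 2.2852×10^5 psi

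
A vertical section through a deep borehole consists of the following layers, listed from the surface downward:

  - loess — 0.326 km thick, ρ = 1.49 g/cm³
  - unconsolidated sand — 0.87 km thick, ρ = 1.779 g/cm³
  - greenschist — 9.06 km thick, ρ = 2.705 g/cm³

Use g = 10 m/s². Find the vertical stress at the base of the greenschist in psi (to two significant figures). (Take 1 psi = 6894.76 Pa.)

38000 psi

loess: 1490 kg/m³ × 10 m/s² × 326 m = 4.857×10^6 Pa = 704.5 psi
unconsolidated sand: 1779 kg/m³ × 10 m/s² × 870 m = 1.548×10^7 Pa = 2245 psi
greenschist: 2705 kg/m³ × 10 m/s² × 9060 m = 2.451×10^8 Pa = 35545 psi
Total = 704.5 + 2245 + 35545 = 38494 psi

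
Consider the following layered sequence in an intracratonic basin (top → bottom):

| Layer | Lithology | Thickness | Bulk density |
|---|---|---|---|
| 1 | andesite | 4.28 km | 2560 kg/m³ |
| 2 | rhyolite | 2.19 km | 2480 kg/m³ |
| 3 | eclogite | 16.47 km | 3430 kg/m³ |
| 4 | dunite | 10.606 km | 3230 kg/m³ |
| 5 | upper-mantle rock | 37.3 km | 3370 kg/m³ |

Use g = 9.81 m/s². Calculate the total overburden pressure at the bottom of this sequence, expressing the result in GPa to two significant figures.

2.3 GPa

andesite: 2560 kg/m³ × 9.81 m/s² × 4280 m = 1.075×10^8 Pa = 0.1075 GPa
rhyolite: 2480 kg/m³ × 9.81 m/s² × 2190 m = 5.328×10^7 Pa = 0.05328 GPa
eclogite: 3430 kg/m³ × 9.81 m/s² × 16470 m = 5.542×10^8 Pa = 0.5542 GPa
dunite: 3230 kg/m³ × 9.81 m/s² × 10606 m = 3.361×10^8 Pa = 0.3361 GPa
upper-mantle rock: 3370 kg/m³ × 9.81 m/s² × 37300 m = 1.233×10^9 Pa = 1.233 GPa
Total = 0.1075 + 0.05328 + 0.5542 + 0.3361 + 1.233 = 2.2841 GPa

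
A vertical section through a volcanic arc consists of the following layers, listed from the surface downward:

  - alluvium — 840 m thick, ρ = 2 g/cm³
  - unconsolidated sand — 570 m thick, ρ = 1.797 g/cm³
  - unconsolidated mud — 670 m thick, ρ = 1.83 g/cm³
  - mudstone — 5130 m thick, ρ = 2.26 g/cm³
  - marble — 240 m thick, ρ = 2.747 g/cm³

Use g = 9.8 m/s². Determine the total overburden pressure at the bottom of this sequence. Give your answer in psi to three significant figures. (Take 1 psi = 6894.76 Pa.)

23000 psi

alluvium: 2000 kg/m³ × 9.8 m/s² × 840 m = 1.646×10^7 Pa = 2388 psi
unconsolidated sand: 1797 kg/m³ × 9.8 m/s² × 570 m = 1.004×10^7 Pa = 1456 psi
unconsolidated mud: 1830 kg/m³ × 9.8 m/s² × 670 m = 1.202×10^7 Pa = 1743 psi
mudstone: 2260 kg/m³ × 9.8 m/s² × 5130 m = 1.136×10^8 Pa = 16479 psi
marble: 2747 kg/m³ × 9.8 m/s² × 240 m = 6.461×10^6 Pa = 937.1 psi
Total = 2388 + 1456 + 1743 + 16479 + 937.1 = 23003 psi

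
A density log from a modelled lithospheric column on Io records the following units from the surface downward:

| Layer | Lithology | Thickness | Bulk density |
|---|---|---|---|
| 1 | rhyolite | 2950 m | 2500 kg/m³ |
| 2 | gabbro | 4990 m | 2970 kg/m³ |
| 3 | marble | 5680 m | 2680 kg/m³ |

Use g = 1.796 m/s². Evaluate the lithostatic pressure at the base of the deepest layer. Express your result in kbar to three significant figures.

rhyolite: 2500 kg/m³ × 1.796 m/s² × 2950 m = 1.325×10^7 Pa = 0.1325 kbar
gabbro: 2970 kg/m³ × 1.796 m/s² × 4990 m = 2.662×10^7 Pa = 0.2662 kbar
marble: 2680 kg/m³ × 1.796 m/s² × 5680 m = 2.734×10^7 Pa = 0.2734 kbar
Total = 0.1325 + 0.2662 + 0.2734 = 0.67202 kbar

0.672 kbar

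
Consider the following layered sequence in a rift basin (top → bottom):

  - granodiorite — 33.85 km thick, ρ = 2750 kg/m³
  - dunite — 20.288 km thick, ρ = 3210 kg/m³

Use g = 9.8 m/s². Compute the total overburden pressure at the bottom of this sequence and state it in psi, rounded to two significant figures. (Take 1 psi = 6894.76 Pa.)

granodiorite: 2750 kg/m³ × 9.8 m/s² × 33850 m = 9.123×10^8 Pa = 1.323×10^5 psi
dunite: 3210 kg/m³ × 9.8 m/s² × 20288 m = 6.382×10^8 Pa = 92566 psi
Total = 1.323×10^5 + 92566 = 2.2488×10^5 psi

220000 psi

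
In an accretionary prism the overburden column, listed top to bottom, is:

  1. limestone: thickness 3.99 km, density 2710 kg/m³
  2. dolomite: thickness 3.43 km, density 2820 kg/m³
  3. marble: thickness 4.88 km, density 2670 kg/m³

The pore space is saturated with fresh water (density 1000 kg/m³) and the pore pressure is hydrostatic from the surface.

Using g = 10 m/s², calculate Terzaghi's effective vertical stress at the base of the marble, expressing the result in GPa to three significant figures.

0.212 GPa

Overburden (lithostatic) stress σ_v:
limestone: 2710 kg/m³ × 10 m/s² × 3990 m = 1.081×10^8 Pa = 108.1 MPa
dolomite: 2820 kg/m³ × 10 m/s² × 3430 m = 9.673×10^7 Pa = 96.73 MPa
marble: 2670 kg/m³ × 10 m/s² × 4880 m = 1.303×10^8 Pa = 130.3 MPa
Total = 108.1 + 96.73 + 130.3 = 335.15 MPa
Pore pressure P_p = 1000 kg/m³ × 10 m/s² × 12300 m = 1.230×10^8 Pa = 123.0 MPa
Effective stress σ' = σ_v − P_p = 335.2 − 123.0 = 212.15 MPa = 0.21215 GPa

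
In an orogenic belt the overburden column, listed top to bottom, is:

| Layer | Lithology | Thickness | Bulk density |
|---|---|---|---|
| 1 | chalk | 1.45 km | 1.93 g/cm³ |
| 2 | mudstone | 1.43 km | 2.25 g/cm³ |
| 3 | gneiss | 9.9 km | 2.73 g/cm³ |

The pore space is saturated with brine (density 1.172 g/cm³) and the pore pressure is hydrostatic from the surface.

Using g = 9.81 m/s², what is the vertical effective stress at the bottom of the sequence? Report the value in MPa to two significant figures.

180 MPa

Overburden (lithostatic) stress σ_v:
chalk: 1930 kg/m³ × 9.81 m/s² × 1450 m = 2.745×10^7 Pa = 27.45 MPa
mudstone: 2250 kg/m³ × 9.81 m/s² × 1430 m = 3.156×10^7 Pa = 31.56 MPa
gneiss: 2730 kg/m³ × 9.81 m/s² × 9900 m = 2.651×10^8 Pa = 265.1 MPa
Total = 27.45 + 31.56 + 265.1 = 324.15 MPa
Pore pressure P_p = 1172 kg/m³ × 9.81 m/s² × 12780 m = 1.469×10^8 Pa = 146.9 MPa
Effective stress σ' = σ_v − P_p = 324.2 − 146.9 = 177.22 MPa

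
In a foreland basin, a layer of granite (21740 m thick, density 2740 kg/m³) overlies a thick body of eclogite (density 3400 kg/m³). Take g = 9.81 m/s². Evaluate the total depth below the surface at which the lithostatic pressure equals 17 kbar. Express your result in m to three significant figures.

55200 m

Pressure at base of upper layers: 2740×9.81×21740 = 5.844×10^8 Pa = 5.844 kbar
Remaining pressure to be supplied by eclogite: 1.700×10^9 − 5.844×10^8 = 1.116×10^9 Pa
Additional depth in eclogite = 1.116×10^9 Pa / (3400 kg/m³ × 9.81 m/s²) = 33449 m
Total depth = 21740 m + 33449 m = 55189 m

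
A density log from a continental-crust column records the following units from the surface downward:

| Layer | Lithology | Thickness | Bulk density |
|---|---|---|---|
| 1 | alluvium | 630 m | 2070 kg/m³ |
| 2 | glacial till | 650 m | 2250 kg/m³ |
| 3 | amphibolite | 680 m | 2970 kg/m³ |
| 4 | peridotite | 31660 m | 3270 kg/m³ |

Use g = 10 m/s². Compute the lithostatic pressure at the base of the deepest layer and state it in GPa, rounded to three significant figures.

alluvium: 2070 kg/m³ × 10 m/s² × 630 m = 1.304×10^7 Pa = 0.01304 GPa
glacial till: 2250 kg/m³ × 10 m/s² × 650 m = 1.462×10^7 Pa = 0.01463 GPa
amphibolite: 2970 kg/m³ × 10 m/s² × 680 m = 2.020×10^7 Pa = 0.02020 GPa
peridotite: 3270 kg/m³ × 10 m/s² × 31660 m = 1.035×10^9 Pa = 1.035 GPa
Total = 0.01304 + 0.01463 + 0.02020 + 1.035 = 1.0831 GPa

1.08 GPa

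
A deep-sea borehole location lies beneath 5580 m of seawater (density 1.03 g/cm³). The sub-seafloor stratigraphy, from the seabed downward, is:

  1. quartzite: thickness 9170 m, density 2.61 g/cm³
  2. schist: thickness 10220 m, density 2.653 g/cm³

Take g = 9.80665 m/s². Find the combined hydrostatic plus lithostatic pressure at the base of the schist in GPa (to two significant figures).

0.56 GPa

seawater: 1030 kg/m³ × 9.80665 m/s² × 5580 m = 5.636×10^7 Pa = 0.05636 GPa
quartzite: 2610 kg/m³ × 9.80665 m/s² × 9170 m = 2.347×10^8 Pa = 0.2347 GPa
schist: 2653 kg/m³ × 9.80665 m/s² × 10220 m = 2.659×10^8 Pa = 0.2659 GPa
Total = 0.05636 + 0.2347 + 0.2659 = 0.55697 GPa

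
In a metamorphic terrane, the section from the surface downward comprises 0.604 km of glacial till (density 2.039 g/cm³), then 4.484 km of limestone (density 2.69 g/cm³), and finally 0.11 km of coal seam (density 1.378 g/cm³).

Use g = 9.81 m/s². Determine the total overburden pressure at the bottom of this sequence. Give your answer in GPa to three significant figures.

0.132 GPa

glacial till: 2039 kg/m³ × 9.81 m/s² × 604 m = 1.208×10^7 Pa = 0.01208 GPa
limestone: 2690 kg/m³ × 9.81 m/s² × 4484 m = 1.183×10^8 Pa = 0.1183 GPa
coal seam: 1378 kg/m³ × 9.81 m/s² × 110 m = 1.487×10^6 Pa = 1.487×10^-3 GPa
Total = 0.01208 + 0.1183 + 1.487×10^-3 = 0.13190 GPa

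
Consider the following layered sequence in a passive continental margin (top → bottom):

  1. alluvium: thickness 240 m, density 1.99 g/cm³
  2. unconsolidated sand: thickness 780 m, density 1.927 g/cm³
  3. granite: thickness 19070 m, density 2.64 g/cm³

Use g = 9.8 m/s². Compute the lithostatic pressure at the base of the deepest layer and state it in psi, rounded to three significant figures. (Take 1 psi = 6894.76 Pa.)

74400 psi

alluvium: 1990 kg/m³ × 9.8 m/s² × 240 m = 4.680×10^6 Pa = 678.8 psi
unconsolidated sand: 1927 kg/m³ × 9.8 m/s² × 780 m = 1.473×10^7 Pa = 2136 psi
granite: 2640 kg/m³ × 9.8 m/s² × 19070 m = 4.934×10^8 Pa = 71559 psi
Total = 678.8 + 2136 + 71559 = 74374 psi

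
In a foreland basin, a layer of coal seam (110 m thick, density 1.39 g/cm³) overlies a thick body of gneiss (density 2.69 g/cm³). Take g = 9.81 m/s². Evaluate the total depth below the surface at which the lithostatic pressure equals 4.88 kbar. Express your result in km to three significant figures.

18.5 km

Pressure at base of upper layers: 1390×9.81×110 = 1.500×10^6 Pa = 0.01500 kbar
Remaining pressure to be supplied by gneiss: 4.880×10^8 − 1.500×10^6 = 4.865×10^8 Pa
Additional depth in gneiss = 4.865×10^8 Pa / (2690 kg/m³ × 9.81 m/s²) = 18436 m
Total depth = 110 m + 18436 m = 18546 m
= 18.546 km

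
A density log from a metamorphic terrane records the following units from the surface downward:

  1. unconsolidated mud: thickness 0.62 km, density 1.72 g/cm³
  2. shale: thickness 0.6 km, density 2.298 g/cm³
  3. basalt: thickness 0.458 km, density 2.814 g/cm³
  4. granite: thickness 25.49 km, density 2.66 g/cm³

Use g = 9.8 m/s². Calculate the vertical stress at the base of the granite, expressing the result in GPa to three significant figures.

0.701 GPa

unconsolidated mud: 1720 kg/m³ × 9.8 m/s² × 620 m = 1.045×10^7 Pa = 0.01045 GPa
shale: 2298 kg/m³ × 9.8 m/s² × 600 m = 1.351×10^7 Pa = 0.01351 GPa
basalt: 2814 kg/m³ × 9.8 m/s² × 458 m = 1.263×10^7 Pa = 0.01263 GPa
granite: 2660 kg/m³ × 9.8 m/s² × 25490 m = 6.645×10^8 Pa = 0.6645 GPa
Total = 0.01045 + 0.01351 + 0.01263 + 0.6645 = 0.70107 GPa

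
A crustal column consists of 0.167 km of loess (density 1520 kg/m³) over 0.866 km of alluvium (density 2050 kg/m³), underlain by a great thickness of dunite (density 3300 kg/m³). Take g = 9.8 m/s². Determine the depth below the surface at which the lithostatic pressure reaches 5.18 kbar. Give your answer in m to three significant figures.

16400 m

Pressure at base of upper layers: 1520×9.8×167 + 2050×9.8×866 = 1.989×10^7 Pa = 0.1989 kbar
Remaining pressure to be supplied by dunite: 5.180×10^8 − 1.989×10^7 = 4.981×10^8 Pa
Additional depth in dunite = 4.981×10^8 Pa / (3300 kg/m³ × 9.8 m/s²) = 15402 m
Total depth = 1033 m + 15402 m = 16435 m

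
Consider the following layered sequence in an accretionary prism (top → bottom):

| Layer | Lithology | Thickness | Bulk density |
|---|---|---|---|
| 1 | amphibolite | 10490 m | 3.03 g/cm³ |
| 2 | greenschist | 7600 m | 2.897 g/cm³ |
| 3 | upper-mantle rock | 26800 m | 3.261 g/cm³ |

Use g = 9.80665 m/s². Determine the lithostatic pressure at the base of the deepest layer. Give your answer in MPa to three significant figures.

1380 MPa

amphibolite: 3030 kg/m³ × 9.80665 m/s² × 10490 m = 3.117×10^8 Pa = 311.7 MPa
greenschist: 2897 kg/m³ × 9.80665 m/s² × 7600 m = 2.159×10^8 Pa = 215.9 MPa
upper-mantle rock: 3261 kg/m³ × 9.80665 m/s² × 26800 m = 8.571×10^8 Pa = 857.1 MPa
Total = 311.7 + 215.9 + 857.1 = 1384.7 MPa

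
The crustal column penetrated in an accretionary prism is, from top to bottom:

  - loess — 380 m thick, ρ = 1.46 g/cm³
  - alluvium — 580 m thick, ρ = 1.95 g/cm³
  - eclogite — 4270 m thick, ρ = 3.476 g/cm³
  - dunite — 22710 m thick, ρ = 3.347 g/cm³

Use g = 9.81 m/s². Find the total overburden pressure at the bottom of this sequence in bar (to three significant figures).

9080 bar

loess: 1460 kg/m³ × 9.81 m/s² × 380 m = 5.443×10^6 Pa = 54.43 bar
alluvium: 1950 kg/m³ × 9.81 m/s² × 580 m = 1.110×10^7 Pa = 111.0 bar
eclogite: 3476 kg/m³ × 9.81 m/s² × 4270 m = 1.456×10^8 Pa = 1456 bar
dunite: 3347 kg/m³ × 9.81 m/s² × 22710 m = 7.457×10^8 Pa = 7457 bar
Total = 54.43 + 111.0 + 1456 + 7457 = 9078.0 bar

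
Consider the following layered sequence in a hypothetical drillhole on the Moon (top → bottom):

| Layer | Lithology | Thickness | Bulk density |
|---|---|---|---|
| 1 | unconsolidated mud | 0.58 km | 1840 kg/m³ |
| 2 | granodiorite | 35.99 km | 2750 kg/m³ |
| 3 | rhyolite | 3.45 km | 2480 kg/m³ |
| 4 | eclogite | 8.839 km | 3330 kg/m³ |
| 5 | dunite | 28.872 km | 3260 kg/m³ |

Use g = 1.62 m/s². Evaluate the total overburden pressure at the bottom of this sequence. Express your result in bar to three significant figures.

3760 bar

unconsolidated mud: 1840 kg/m³ × 1.62 m/s² × 580 m = 1.729×10^6 Pa = 17.29 bar
granodiorite: 2750 kg/m³ × 1.62 m/s² × 35990 m = 1.603×10^8 Pa = 1603 bar
rhyolite: 2480 kg/m³ × 1.62 m/s² × 3450 m = 1.386×10^7 Pa = 138.6 bar
eclogite: 3330 kg/m³ × 1.62 m/s² × 8839 m = 4.768×10^7 Pa = 476.8 bar
dunite: 3260 kg/m³ × 1.62 m/s² × 28872 m = 1.525×10^8 Pa = 1525 bar
Total = 17.29 + 1603 + 138.6 + 476.8 + 1525 = 3760.9 bar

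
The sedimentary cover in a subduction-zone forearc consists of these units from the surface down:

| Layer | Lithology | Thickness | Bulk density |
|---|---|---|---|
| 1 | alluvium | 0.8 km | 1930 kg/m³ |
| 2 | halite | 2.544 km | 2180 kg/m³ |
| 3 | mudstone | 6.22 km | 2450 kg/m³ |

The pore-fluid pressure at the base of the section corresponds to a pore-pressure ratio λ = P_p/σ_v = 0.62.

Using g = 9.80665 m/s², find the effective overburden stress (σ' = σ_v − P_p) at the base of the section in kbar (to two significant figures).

Overburden (lithostatic) stress σ_v:
alluvium: 1930 kg/m³ × 9.80665 m/s² × 800 m = 1.514×10^7 Pa = 15.14 MPa
halite: 2180 kg/m³ × 9.80665 m/s² × 2544 m = 5.439×10^7 Pa = 54.39 MPa
mudstone: 2450 kg/m³ × 9.80665 m/s² × 6220 m = 1.494×10^8 Pa = 149.4 MPa
Total = 15.14 + 54.39 + 149.4 = 218.97 MPa
Pore pressure P_p = λ·σ_v = 0.62 × 219.0 MPa = 135.8 MPa
Effective stress σ' = σ_v − P_p = 219.0 − 135.8 = 83.209 MPa = 0.83209 kbar

0.83 kbar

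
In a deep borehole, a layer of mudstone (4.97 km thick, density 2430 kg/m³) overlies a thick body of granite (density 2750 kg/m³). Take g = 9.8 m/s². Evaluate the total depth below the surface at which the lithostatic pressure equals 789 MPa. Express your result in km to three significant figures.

29.9 km

Pressure at base of upper layers: 2430×9.8×4970 = 1.184×10^8 Pa = 118.4 MPa
Remaining pressure to be supplied by granite: 7.890×10^8 − 1.184×10^8 = 6.706×10^8 Pa
Additional depth in granite = 6.706×10^8 Pa / (2750 kg/m³ × 9.8 m/s²) = 24885 m
Total depth = 4970 m + 24885 m = 29855 m
= 29.855 km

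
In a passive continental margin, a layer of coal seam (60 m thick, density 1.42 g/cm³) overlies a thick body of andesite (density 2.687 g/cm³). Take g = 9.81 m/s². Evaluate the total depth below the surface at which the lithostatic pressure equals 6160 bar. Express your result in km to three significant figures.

Pressure at base of upper layers: 1420×9.81×60 = 8.358×10^5 Pa = 8.358 bar
Remaining pressure to be supplied by andesite: 6.160×10^8 − 8.358×10^5 = 6.152×10^8 Pa
Additional depth in andesite = 6.152×10^8 Pa / (2687 kg/m³ × 9.81 m/s²) = 23338 m
Total depth = 60 m + 23338 m = 23398 m
= 23.398 km

23.4 km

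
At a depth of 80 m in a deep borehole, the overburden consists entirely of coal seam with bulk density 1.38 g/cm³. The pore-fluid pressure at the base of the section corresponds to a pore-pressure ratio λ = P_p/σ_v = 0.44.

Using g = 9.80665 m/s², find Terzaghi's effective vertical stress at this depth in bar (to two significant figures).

6.1 bar

Overburden (lithostatic) stress σ_v:
coal seam: 1380 kg/m³ × 9.80665 m/s² × 80 m = 1.083×10^6 Pa = 1.083 MPa
Pore pressure P_p = λ·σ_v = 0.44 × 1.083 MPa = 0.4764 MPa
Effective stress σ' = σ_v − P_p = 1.083 − 0.4764 = 0.60629 MPa = 6.0629 bar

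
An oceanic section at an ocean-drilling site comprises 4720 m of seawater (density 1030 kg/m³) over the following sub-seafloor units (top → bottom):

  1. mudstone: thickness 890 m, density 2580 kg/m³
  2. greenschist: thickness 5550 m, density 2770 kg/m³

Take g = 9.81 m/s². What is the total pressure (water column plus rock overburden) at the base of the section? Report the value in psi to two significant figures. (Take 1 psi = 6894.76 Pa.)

32000 psi

seawater: 1030 kg/m³ × 9.81 m/s² × 4720 m = 4.769×10^7 Pa = 6917 psi
mudstone: 2580 kg/m³ × 9.81 m/s² × 890 m = 2.253×10^7 Pa = 3267 psi
greenschist: 2770 kg/m³ × 9.81 m/s² × 5550 m = 1.508×10^8 Pa = 21874 psi
Total = 6917 + 3267 + 21874 = 32058 psi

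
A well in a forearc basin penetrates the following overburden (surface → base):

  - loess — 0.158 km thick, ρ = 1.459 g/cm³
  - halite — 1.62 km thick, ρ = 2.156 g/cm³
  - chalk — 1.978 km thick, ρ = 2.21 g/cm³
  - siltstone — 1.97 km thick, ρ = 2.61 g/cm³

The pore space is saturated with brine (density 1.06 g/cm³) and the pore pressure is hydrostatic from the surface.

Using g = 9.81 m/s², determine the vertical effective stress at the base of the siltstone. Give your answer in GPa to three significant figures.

0.0703 GPa

Overburden (lithostatic) stress σ_v:
loess: 1459 kg/m³ × 9.81 m/s² × 158 m = 2.261×10^6 Pa = 2.261 MPa
halite: 2156 kg/m³ × 9.81 m/s² × 1620 m = 3.426×10^7 Pa = 34.26 MPa
chalk: 2210 kg/m³ × 9.81 m/s² × 1978 m = 4.288×10^7 Pa = 42.88 MPa
siltstone: 2610 kg/m³ × 9.81 m/s² × 1970 m = 5.044×10^7 Pa = 50.44 MPa
Total = 2.261 + 34.26 + 42.88 + 50.44 = 129.85 MPa
Pore pressure P_p = 1060 kg/m³ × 9.81 m/s² × 5726 m = 5.954×10^7 Pa = 59.54 MPa
Effective stress σ' = σ_v − P_p = 129.8 − 59.54 = 70.306 MPa = 0.070306 GPa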